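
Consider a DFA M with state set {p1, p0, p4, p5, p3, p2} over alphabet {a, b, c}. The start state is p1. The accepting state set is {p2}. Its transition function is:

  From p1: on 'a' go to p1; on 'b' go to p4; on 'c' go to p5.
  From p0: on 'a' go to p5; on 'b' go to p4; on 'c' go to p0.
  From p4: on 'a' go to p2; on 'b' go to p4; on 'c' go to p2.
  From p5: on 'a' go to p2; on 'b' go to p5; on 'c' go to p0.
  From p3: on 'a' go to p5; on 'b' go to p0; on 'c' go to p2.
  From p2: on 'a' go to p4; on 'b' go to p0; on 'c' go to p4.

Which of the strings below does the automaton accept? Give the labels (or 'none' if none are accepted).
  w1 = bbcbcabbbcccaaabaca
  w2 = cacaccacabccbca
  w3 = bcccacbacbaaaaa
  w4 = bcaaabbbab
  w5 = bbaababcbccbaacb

w1: Trace: p1 -b-> p4 -b-> p4 -c-> p2 -b-> p0 -c-> p0 -a-> p5 -b-> p5 -b-> p5 -b-> p5 -c-> p0 -c-> p0 -c-> p0 -a-> p5 -a-> p2 -a-> p4 -b-> p4 -a-> p2 -c-> p4 -a-> p2  → end p2, accepted
w2: Trace: p1 -c-> p5 -a-> p2 -c-> p4 -a-> p2 -c-> p4 -c-> p2 -a-> p4 -c-> p2 -a-> p4 -b-> p4 -c-> p2 -c-> p4 -b-> p4 -c-> p2 -a-> p4  → end p4, rejected
w3: Trace: p1 -b-> p4 -c-> p2 -c-> p4 -c-> p2 -a-> p4 -c-> p2 -b-> p0 -a-> p5 -c-> p0 -b-> p4 -a-> p2 -a-> p4 -a-> p2 -a-> p4 -a-> p2  → end p2, accepted
w4: Trace: p1 -b-> p4 -c-> p2 -a-> p4 -a-> p2 -a-> p4 -b-> p4 -b-> p4 -b-> p4 -a-> p2 -b-> p0  → end p0, rejected
w5: Trace: p1 -b-> p4 -b-> p4 -a-> p2 -a-> p4 -b-> p4 -a-> p2 -b-> p0 -c-> p0 -b-> p4 -c-> p2 -c-> p4 -b-> p4 -a-> p2 -a-> p4 -c-> p2 -b-> p0  → end p0, rejected

w1, w3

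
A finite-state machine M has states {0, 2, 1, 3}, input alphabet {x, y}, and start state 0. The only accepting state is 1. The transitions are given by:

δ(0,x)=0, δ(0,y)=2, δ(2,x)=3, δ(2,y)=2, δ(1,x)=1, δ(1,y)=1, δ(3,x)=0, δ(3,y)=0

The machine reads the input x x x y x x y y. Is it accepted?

No

0 → 0 → 0 → 0 → 2 → 3 → 0 → 2 → 2
End state 2 is not accepting.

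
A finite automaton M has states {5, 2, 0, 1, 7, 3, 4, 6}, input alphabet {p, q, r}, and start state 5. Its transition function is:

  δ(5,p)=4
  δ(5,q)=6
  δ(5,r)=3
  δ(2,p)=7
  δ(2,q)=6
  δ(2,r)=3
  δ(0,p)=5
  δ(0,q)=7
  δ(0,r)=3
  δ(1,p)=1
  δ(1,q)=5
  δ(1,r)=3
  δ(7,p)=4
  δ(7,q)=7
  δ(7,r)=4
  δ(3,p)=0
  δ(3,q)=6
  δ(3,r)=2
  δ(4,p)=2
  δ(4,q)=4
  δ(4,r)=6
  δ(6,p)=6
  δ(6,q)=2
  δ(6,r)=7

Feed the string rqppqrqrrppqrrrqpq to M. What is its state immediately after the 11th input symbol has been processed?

7

start at 5
read 'r': 5 → 3
read 'q': 3 → 6
read 'p': 6 → 6
read 'p': 6 → 6
read 'q': 6 → 2
read 'r': 2 → 3
read 'q': 3 → 6
read 'r': 6 → 7
read 'r': 7 → 4
read 'p': 4 → 2
read 'p': 2 → 7
After 11 symbols: 7.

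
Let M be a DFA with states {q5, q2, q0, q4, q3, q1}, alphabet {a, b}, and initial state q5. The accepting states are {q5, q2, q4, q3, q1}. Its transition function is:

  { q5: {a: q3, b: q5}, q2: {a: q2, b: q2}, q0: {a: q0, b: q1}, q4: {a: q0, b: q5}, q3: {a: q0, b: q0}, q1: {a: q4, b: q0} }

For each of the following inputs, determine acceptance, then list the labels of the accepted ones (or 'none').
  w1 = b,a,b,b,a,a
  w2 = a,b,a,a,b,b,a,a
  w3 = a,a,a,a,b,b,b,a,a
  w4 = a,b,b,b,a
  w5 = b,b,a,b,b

w5

w1: q5 → q5 → q3 → q0 → q1 → q4 → q0  → end q0, rejected
w2: q5 → q3 → q0 → q0 → q0 → q1 → q0 → q0 → q0  → end q0, rejected
w3: q5 → q3 → q0 → q0 → q0 → q1 → q0 → q1 → q4 → q0  → end q0, rejected
w4: q5 → q3 → q0 → q1 → q0 → q0  → end q0, rejected
w5: q5 → q5 → q5 → q3 → q0 → q1  → end q1, accepted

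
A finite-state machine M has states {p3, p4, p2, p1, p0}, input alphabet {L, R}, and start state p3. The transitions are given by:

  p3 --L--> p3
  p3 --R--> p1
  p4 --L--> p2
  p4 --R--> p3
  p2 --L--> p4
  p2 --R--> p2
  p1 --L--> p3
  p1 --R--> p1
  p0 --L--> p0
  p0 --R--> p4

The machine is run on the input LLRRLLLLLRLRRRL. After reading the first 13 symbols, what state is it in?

p3 → p3 → p3 → p1 → p1 → p3 → p3 → p3 → p3 → p3 → p1 → p3 → p1 → p1
After 13 symbols: p1.

p1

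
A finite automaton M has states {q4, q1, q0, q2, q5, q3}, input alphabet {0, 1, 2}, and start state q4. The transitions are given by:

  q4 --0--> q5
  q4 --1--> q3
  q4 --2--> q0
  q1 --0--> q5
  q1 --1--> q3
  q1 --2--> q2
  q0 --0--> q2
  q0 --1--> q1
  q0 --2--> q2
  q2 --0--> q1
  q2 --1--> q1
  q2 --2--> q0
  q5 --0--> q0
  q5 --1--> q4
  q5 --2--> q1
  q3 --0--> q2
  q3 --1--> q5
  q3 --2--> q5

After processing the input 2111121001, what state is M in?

q4 → q0 → q1 → q3 → q5 → q4 → q0 → q1 → q5 → q0 → q1

q1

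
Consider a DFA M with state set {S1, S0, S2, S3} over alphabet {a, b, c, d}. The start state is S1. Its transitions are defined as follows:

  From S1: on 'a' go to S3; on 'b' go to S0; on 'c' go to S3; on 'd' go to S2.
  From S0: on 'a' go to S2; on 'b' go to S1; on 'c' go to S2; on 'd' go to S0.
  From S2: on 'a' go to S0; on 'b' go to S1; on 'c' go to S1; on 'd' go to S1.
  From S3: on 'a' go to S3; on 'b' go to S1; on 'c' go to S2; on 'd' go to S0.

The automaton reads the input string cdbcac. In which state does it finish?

Trace: S1 -c-> S3 -d-> S0 -b-> S1 -c-> S3 -a-> S3 -c-> S2

S2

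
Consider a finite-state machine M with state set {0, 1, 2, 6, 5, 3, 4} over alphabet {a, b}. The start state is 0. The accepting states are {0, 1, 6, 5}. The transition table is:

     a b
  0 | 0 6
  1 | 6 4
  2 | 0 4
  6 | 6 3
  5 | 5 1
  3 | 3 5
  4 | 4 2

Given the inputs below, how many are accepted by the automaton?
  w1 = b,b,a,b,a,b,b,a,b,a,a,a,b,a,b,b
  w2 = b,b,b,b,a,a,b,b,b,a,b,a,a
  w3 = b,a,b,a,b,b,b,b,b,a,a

1

w1:
  start at 0
  read 'b': 0 → 6
  read 'b': 6 → 3
  read 'a': 3 → 3
  read 'b': 3 → 5
  read 'a': 5 → 5
  read 'b': 5 → 1
  read 'b': 1 → 4
  read 'a': 4 → 4
  read 'b': 4 → 2
  read 'a': 2 → 0
  read 'a': 0 → 0
  read 'a': 0 → 0
  read 'b': 0 → 6
  read 'a': 6 → 6
  read 'b': 6 → 3
  read 'b': 3 → 5
  end 5, accepted
w2:
  start at 0
  read 'b': 0 → 6
  read 'b': 6 → 3
  read 'b': 3 → 5
  read 'b': 5 → 1
  read 'a': 1 → 6
  read 'a': 6 → 6
  read 'b': 6 → 3
  read 'b': 3 → 5
  read 'b': 5 → 1
  read 'a': 1 → 6
  read 'b': 6 → 3
  read 'a': 3 → 3
  read 'a': 3 → 3
  end 3, rejected
w3:
  start at 0
  read 'b': 0 → 6
  read 'a': 6 → 6
  read 'b': 6 → 3
  read 'a': 3 → 3
  read 'b': 3 → 5
  read 'b': 5 → 1
  read 'b': 1 → 4
  read 'b': 4 → 2
  read 'b': 2 → 4
  read 'a': 4 → 4
  read 'a': 4 → 4
  end 4, rejected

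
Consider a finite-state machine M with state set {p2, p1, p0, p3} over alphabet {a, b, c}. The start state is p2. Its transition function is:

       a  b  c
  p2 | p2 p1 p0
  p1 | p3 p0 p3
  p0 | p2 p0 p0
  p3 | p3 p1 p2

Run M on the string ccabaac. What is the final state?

Trace: p2 -c-> p0 -c-> p0 -a-> p2 -b-> p1 -a-> p3 -a-> p3 -c-> p2

p2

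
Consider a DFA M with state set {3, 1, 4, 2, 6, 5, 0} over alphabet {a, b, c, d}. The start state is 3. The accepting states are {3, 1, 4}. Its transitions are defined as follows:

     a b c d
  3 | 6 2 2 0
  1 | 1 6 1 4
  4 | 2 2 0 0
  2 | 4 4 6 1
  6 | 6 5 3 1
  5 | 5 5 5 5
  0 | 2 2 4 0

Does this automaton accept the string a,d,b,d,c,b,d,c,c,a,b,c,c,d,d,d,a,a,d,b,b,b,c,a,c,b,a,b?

start at 3
read 'a': 3 → 6
read 'd': 6 → 1
read 'b': 1 → 6
read 'd': 6 → 1
read 'c': 1 → 1
read 'b': 1 → 6
read 'd': 6 → 1
read 'c': 1 → 1
read 'c': 1 → 1
read 'a': 1 → 1
read 'b': 1 → 6
read 'c': 6 → 3
read 'c': 3 → 2
read 'd': 2 → 1
read 'd': 1 → 4
read 'd': 4 → 0
read 'a': 0 → 2
read 'a': 2 → 4
read 'd': 4 → 0
read 'b': 0 → 2
read 'b': 2 → 4
read 'b': 4 → 2
read 'c': 2 → 6
read 'a': 6 → 6
read 'c': 6 → 3
read 'b': 3 → 2
read 'a': 2 → 4
read 'b': 4 → 2
End state 2 is not accepting.

No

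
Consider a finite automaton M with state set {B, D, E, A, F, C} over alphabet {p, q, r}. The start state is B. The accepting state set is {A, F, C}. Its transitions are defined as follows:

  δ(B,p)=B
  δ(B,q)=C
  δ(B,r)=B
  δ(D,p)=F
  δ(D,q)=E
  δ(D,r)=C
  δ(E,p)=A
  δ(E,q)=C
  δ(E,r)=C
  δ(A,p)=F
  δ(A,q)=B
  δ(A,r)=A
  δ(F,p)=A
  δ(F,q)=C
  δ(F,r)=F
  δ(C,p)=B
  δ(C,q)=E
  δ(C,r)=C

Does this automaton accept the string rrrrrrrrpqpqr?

B → B → B → B → B → B → B → B → B → B → C → B → C → C
End state C is accepting.

Yes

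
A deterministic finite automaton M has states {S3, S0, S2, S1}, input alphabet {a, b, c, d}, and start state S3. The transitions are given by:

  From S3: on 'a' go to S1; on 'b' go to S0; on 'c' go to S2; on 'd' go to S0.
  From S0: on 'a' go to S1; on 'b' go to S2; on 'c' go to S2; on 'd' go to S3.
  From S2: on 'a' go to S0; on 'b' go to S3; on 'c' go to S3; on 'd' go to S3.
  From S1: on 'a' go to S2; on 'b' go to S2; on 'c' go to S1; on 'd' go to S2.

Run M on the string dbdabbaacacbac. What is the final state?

S2

Trace: S3 -d-> S0 -b-> S2 -d-> S3 -a-> S1 -b-> S2 -b-> S3 -a-> S1 -a-> S2 -c-> S3 -a-> S1 -c-> S1 -b-> S2 -a-> S0 -c-> S2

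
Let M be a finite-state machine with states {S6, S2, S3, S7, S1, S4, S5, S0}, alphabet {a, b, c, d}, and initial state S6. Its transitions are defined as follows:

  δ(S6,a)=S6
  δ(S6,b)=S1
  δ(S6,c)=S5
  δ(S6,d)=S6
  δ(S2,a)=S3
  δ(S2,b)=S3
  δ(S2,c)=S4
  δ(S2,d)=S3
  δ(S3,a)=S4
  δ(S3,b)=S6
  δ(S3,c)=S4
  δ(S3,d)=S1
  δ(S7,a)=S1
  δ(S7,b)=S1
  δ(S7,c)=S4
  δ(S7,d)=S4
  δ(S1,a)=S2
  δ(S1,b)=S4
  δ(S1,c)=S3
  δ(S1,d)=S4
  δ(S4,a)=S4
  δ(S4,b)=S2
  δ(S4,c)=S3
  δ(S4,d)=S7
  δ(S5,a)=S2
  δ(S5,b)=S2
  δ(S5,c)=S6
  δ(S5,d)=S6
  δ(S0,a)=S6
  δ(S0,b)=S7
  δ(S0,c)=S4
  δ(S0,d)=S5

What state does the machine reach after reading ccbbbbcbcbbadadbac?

S4

Trace: S6 -c-> S5 -c-> S6 -b-> S1 -b-> S4 -b-> S2 -b-> S3 -c-> S4 -b-> S2 -c-> S4 -b-> S2 -b-> S3 -a-> S4 -d-> S7 -a-> S1 -d-> S4 -b-> S2 -a-> S3 -c-> S4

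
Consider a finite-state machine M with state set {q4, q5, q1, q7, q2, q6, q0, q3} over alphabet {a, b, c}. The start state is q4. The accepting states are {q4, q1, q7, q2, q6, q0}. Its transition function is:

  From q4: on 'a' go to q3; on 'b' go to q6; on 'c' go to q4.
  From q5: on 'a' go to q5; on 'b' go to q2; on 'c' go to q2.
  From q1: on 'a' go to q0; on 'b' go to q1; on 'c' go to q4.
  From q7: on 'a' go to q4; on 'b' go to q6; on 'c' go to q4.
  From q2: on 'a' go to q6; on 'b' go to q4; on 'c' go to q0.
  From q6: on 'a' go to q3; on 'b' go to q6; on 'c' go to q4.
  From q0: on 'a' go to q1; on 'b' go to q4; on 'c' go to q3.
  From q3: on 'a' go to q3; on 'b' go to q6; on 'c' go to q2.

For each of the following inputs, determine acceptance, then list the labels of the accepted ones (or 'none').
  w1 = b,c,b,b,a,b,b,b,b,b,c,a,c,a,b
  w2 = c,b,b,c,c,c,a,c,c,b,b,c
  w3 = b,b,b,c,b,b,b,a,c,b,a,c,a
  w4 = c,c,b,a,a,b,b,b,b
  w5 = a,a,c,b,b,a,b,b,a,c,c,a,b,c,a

w1, w2, w3, w4

w1: q4 → q6 → q4 → q6 → q6 → q3 → q6 → q6 → q6 → q6 → q6 → q4 → q3 → q2 → q6 → q6  → end q6, accepted
w2: q4 → q4 → q6 → q6 → q4 → q4 → q4 → q3 → q2 → q0 → q4 → q6 → q4  → end q4, accepted
w3: q4 → q6 → q6 → q6 → q4 → q6 → q6 → q6 → q3 → q2 → q4 → q3 → q2 → q6  → end q6, accepted
w4: q4 → q4 → q4 → q6 → q3 → q3 → q6 → q6 → q6 → q6  → end q6, accepted
w5: q4 → q3 → q3 → q2 → q4 → q6 → q3 → q6 → q6 → q3 → q2 → q0 → q1 → q1 → q4 → q3  → end q3, rejected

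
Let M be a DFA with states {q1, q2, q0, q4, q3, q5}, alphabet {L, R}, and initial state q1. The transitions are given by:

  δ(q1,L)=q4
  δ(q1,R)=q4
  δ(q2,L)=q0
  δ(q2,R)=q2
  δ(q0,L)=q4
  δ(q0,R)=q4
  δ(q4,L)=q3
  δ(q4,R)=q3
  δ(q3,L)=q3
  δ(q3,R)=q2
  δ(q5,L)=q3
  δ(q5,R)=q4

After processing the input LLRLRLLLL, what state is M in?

q3

Trace: q1 -L-> q4 -L-> q3 -R-> q2 -L-> q0 -R-> q4 -L-> q3 -L-> q3 -L-> q3 -L-> q3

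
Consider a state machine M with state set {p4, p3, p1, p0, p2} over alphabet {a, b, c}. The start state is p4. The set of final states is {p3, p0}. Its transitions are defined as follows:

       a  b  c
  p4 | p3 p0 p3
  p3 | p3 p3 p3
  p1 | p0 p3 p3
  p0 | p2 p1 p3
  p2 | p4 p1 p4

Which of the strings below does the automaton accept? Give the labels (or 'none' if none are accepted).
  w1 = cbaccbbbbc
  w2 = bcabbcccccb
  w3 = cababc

w1:
  start at p4
  read 'c': p4 → p3
  read 'b': p3 → p3
  read 'a': p3 → p3
  read 'c': p3 → p3
  read 'c': p3 → p3
  read 'b': p3 → p3
  read 'b': p3 → p3
  read 'b': p3 → p3
  read 'b': p3 → p3
  read 'c': p3 → p3
  end p3, accepted
w2:
  start at p4
  read 'b': p4 → p0
  read 'c': p0 → p3
  read 'a': p3 → p3
  read 'b': p3 → p3
  read 'b': p3 → p3
  read 'c': p3 → p3
  read 'c': p3 → p3
  read 'c': p3 → p3
  read 'c': p3 → p3
  read 'c': p3 → p3
  read 'b': p3 → p3
  end p3, accepted
w3:
  start at p4
  read 'c': p4 → p3
  read 'a': p3 → p3
  read 'b': p3 → p3
  read 'a': p3 → p3
  read 'b': p3 → p3
  read 'c': p3 → p3
  end p3, accepted

w1, w2, w3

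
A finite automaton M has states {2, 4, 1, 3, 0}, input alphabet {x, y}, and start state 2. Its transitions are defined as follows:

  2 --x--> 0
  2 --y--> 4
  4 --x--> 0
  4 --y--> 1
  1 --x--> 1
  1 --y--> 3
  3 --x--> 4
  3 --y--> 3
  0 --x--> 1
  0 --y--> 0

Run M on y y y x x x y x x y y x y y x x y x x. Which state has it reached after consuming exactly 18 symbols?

start at 2
read 'y': 2 → 4
read 'y': 4 → 1
read 'y': 1 → 3
read 'x': 3 → 4
read 'x': 4 → 0
read 'x': 0 → 1
read 'y': 1 → 3
read 'x': 3 → 4
read 'x': 4 → 0
read 'y': 0 → 0
read 'y': 0 → 0
read 'x': 0 → 1
read 'y': 1 → 3
read 'y': 3 → 3
read 'x': 3 → 4
read 'x': 4 → 0
read 'y': 0 → 0
read 'x': 0 → 1
After 18 symbols: 1.

1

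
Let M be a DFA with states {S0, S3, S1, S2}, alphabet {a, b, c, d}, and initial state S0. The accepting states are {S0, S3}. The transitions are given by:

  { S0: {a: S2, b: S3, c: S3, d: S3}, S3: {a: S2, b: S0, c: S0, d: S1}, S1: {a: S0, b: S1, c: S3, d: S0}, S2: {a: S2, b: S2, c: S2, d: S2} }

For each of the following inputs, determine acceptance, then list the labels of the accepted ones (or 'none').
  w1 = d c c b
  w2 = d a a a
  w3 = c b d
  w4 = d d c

w1, w3, w4

w1: S0 → S3 → S0 → S3 → S0  → end S0, accepted
w2: S0 → S3 → S2 → S2 → S2  → end S2, rejected
w3: S0 → S3 → S0 → S3  → end S3, accepted
w4: S0 → S3 → S1 → S3  → end S3, accepted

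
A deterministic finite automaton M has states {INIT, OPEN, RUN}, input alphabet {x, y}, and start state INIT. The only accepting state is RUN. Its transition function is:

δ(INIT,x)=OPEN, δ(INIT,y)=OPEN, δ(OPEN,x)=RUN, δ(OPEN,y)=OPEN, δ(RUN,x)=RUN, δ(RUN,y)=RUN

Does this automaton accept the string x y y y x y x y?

Yes

INIT → OPEN → OPEN → OPEN → OPEN → RUN → RUN → RUN → RUN
End state RUN is accepting.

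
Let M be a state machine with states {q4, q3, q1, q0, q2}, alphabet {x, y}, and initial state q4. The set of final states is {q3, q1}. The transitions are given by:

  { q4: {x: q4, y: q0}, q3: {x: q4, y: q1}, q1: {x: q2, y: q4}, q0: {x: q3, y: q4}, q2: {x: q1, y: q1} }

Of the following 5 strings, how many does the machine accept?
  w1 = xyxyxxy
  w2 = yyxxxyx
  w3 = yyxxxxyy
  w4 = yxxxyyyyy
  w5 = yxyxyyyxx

w1:
  start at q4
  read 'x': q4 → q4
  read 'y': q4 → q0
  read 'x': q0 → q3
  read 'y': q3 → q1
  read 'x': q1 → q2
  read 'x': q2 → q1
  read 'y': q1 → q4
  end q4, rejected
w2:
  start at q4
  read 'y': q4 → q0
  read 'y': q0 → q4
  read 'x': q4 → q4
  read 'x': q4 → q4
  read 'x': q4 → q4
  read 'y': q4 → q0
  read 'x': q0 → q3
  end q3, accepted
w3:
  start at q4
  read 'y': q4 → q0
  read 'y': q0 → q4
  read 'x': q4 → q4
  read 'x': q4 → q4
  read 'x': q4 → q4
  read 'x': q4 → q4
  read 'y': q4 → q0
  read 'y': q0 → q4
  end q4, rejected
w4:
  start at q4
  read 'y': q4 → q0
  read 'x': q0 → q3
  read 'x': q3 → q4
  read 'x': q4 → q4
  read 'y': q4 → q0
  read 'y': q0 → q4
  read 'y': q4 → q0
  read 'y': q0 → q4
  read 'y': q4 → q0
  end q0, rejected
w5:
  start at q4
  read 'y': q4 → q0
  read 'x': q0 → q3
  read 'y': q3 → q1
  read 'x': q1 → q2
  read 'y': q2 → q1
  read 'y': q1 → q4
  read 'y': q4 → q0
  read 'x': q0 → q3
  read 'x': q3 → q4
  end q4, rejected

1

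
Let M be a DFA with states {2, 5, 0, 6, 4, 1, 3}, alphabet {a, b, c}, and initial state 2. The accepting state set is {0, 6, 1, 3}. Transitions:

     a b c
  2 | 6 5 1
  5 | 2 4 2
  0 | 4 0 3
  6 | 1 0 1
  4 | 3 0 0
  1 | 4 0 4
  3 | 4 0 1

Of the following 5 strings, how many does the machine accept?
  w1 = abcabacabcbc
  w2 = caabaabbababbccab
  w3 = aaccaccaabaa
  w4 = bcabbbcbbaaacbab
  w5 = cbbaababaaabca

w1:
  start at 2
  read 'a': 2 → 6
  read 'b': 6 → 0
  read 'c': 0 → 3
  read 'a': 3 → 4
  read 'b': 4 → 0
  read 'a': 0 → 4
  read 'c': 4 → 0
  read 'a': 0 → 4
  read 'b': 4 → 0
  read 'c': 0 → 3
  read 'b': 3 → 0
  read 'c': 0 → 3
  end 3, accepted
w2:
  start at 2
  read 'c': 2 → 1
  read 'a': 1 → 4
  read 'a': 4 → 3
  read 'b': 3 → 0
  read 'a': 0 → 4
  read 'a': 4 → 3
  read 'b': 3 → 0
  read 'b': 0 → 0
  read 'a': 0 → 4
  read 'b': 4 → 0
  read 'a': 0 → 4
  read 'b': 4 → 0
  read 'b': 0 → 0
  read 'c': 0 → 3
  read 'c': 3 → 1
  read 'a': 1 → 4
  read 'b': 4 → 0
  end 0, accepted
w3:
  start at 2
  read 'a': 2 → 6
  read 'a': 6 → 1
  read 'c': 1 → 4
  read 'c': 4 → 0
  read 'a': 0 → 4
  read 'c': 4 → 0
  read 'c': 0 → 3
  read 'a': 3 → 4
  read 'a': 4 → 3
  read 'b': 3 → 0
  read 'a': 0 → 4
  read 'a': 4 → 3
  end 3, accepted
w4:
  start at 2
  read 'b': 2 → 5
  read 'c': 5 → 2
  read 'a': 2 → 6
  read 'b': 6 → 0
  read 'b': 0 → 0
  read 'b': 0 → 0
  read 'c': 0 → 3
  read 'b': 3 → 0
  read 'b': 0 → 0
  read 'a': 0 → 4
  read 'a': 4 → 3
  read 'a': 3 → 4
  read 'c': 4 → 0
  read 'b': 0 → 0
  read 'a': 0 → 4
  read 'b': 4 → 0
  end 0, accepted
w5:
  start at 2
  read 'c': 2 → 1
  read 'b': 1 → 0
  read 'b': 0 → 0
  read 'a': 0 → 4
  read 'a': 4 → 3
  read 'b': 3 → 0
  read 'a': 0 → 4
  read 'b': 4 → 0
  read 'a': 0 → 4
  read 'a': 4 → 3
  read 'a': 3 → 4
  read 'b': 4 → 0
  read 'c': 0 → 3
  read 'a': 3 → 4
  end 4, rejected

4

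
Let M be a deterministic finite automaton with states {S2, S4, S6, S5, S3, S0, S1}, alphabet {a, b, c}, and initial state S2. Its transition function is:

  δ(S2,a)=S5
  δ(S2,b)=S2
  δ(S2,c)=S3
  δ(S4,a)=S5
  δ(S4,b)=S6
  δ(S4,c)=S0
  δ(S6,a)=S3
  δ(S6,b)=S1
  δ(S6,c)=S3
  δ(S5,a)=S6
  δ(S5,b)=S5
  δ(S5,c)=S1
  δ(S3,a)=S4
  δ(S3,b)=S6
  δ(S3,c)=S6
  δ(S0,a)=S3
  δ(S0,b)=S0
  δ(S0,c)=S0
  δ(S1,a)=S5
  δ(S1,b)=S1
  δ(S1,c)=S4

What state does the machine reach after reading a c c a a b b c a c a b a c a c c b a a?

S4

start at S2
read 'a': S2 → S5
read 'c': S5 → S1
read 'c': S1 → S4
read 'a': S4 → S5
read 'a': S5 → S6
read 'b': S6 → S1
read 'b': S1 → S1
read 'c': S1 → S4
read 'a': S4 → S5
read 'c': S5 → S1
read 'a': S1 → S5
read 'b': S5 → S5
read 'a': S5 → S6
read 'c': S6 → S3
read 'a': S3 → S4
read 'c': S4 → S0
read 'c': S0 → S0
read 'b': S0 → S0
read 'a': S0 → S3
read 'a': S3 → S4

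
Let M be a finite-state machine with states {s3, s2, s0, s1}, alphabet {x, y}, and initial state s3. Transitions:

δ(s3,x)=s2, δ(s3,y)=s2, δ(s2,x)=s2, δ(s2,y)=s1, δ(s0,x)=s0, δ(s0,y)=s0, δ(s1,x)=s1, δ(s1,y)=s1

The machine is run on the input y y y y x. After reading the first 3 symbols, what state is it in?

Trace: s3 -y-> s2 -y-> s1 -y-> s1
After 3 symbols: s1.

s1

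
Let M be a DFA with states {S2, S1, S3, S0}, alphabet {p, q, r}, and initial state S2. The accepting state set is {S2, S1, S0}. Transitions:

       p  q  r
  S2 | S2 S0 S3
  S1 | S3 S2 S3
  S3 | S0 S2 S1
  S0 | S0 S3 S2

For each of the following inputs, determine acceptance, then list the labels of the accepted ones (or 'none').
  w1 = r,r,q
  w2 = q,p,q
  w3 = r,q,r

w1: S2 → S3 → S1 → S2  → end S2, accepted
w2: S2 → S0 → S0 → S3  → end S3, rejected
w3: S2 → S3 → S2 → S3  → end S3, rejected

w1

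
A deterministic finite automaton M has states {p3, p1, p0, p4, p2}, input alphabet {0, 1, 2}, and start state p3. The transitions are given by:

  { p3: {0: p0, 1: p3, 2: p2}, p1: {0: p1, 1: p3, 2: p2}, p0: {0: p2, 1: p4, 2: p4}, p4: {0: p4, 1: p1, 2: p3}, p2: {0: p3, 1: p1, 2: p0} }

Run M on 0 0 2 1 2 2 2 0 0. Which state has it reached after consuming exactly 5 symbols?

p3

start at p3
read '0': p3 → p0
read '0': p0 → p2
read '2': p2 → p0
read '1': p0 → p4
read '2': p4 → p3
After 5 symbols: p3.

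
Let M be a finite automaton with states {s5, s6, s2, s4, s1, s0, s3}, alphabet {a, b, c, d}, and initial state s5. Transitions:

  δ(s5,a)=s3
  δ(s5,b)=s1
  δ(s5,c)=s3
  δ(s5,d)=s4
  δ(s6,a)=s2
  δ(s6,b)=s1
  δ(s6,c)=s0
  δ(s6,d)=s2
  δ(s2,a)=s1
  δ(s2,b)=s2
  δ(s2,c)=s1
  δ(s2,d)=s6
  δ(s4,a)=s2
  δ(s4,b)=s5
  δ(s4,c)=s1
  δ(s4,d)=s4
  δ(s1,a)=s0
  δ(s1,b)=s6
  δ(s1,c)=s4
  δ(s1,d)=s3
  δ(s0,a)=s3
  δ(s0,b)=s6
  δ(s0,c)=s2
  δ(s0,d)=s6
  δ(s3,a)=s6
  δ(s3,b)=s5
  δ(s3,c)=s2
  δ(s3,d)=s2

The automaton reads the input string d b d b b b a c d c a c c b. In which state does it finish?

s5 → s4 → s5 → s4 → s5 → s1 → s6 → s2 → s1 → s3 → s2 → s1 → s4 → s1 → s6

s6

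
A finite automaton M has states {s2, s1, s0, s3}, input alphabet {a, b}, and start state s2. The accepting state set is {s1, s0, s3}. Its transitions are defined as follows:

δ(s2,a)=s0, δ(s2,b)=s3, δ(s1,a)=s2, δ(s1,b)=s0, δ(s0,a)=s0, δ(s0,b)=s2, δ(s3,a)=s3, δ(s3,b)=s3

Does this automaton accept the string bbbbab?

Yes

start at s2
read 'b': s2 → s3
read 'b': s3 → s3
read 'b': s3 → s3
read 'b': s3 → s3
read 'a': s3 → s3
read 'b': s3 → s3
End state s3 is accepting.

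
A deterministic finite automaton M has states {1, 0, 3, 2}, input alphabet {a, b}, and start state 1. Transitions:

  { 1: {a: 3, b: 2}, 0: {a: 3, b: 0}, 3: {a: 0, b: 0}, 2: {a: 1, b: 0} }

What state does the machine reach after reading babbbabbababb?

0

start at 1
read 'b': 1 → 2
read 'a': 2 → 1
read 'b': 1 → 2
read 'b': 2 → 0
read 'b': 0 → 0
read 'a': 0 → 3
read 'b': 3 → 0
read 'b': 0 → 0
read 'a': 0 → 3
read 'b': 3 → 0
read 'a': 0 → 3
read 'b': 3 → 0
read 'b': 0 → 0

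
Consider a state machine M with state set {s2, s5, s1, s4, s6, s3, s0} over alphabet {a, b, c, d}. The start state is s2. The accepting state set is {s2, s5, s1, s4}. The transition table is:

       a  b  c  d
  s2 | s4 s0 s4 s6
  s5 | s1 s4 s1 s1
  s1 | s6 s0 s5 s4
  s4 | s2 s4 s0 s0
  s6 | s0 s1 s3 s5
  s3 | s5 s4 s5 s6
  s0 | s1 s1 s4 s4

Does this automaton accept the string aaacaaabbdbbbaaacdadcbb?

start at s2
read 'a': s2 → s4
read 'a': s4 → s2
read 'a': s2 → s4
read 'c': s4 → s0
read 'a': s0 → s1
read 'a': s1 → s6
read 'a': s6 → s0
read 'b': s0 → s1
read 'b': s1 → s0
read 'd': s0 → s4
read 'b': s4 → s4
read 'b': s4 → s4
read 'b': s4 → s4
read 'a': s4 → s2
read 'a': s2 → s4
read 'a': s4 → s2
read 'c': s2 → s4
read 'd': s4 → s0
read 'a': s0 → s1
read 'd': s1 → s4
read 'c': s4 → s0
read 'b': s0 → s1
read 'b': s1 → s0
End state s0 is not accepting.

No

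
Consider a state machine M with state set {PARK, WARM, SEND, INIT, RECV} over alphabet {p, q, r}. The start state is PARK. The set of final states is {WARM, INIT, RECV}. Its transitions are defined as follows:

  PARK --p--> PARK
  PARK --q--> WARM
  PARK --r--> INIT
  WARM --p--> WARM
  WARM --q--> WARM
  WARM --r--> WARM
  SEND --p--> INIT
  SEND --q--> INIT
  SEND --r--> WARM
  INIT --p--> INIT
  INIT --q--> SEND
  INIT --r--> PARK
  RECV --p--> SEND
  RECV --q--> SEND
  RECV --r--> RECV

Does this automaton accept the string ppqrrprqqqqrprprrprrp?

Yes

start at PARK
read 'p': PARK → PARK
read 'p': PARK → PARK
read 'q': PARK → WARM
read 'r': WARM → WARM
read 'r': WARM → WARM
read 'p': WARM → WARM
read 'r': WARM → WARM
read 'q': WARM → WARM
read 'q': WARM → WARM
read 'q': WARM → WARM
read 'q': WARM → WARM
read 'r': WARM → WARM
read 'p': WARM → WARM
read 'r': WARM → WARM
read 'p': WARM → WARM
read 'r': WARM → WARM
read 'r': WARM → WARM
read 'p': WARM → WARM
read 'r': WARM → WARM
read 'r': WARM → WARM
read 'p': WARM → WARM
End state WARM is accepting.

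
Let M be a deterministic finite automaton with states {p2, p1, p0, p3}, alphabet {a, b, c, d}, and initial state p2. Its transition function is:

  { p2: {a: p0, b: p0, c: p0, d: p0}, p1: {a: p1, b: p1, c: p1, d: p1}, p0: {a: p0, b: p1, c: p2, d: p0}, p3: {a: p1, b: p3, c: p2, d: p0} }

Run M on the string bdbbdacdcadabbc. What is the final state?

start at p2
read 'b': p2 → p0
read 'd': p0 → p0
read 'b': p0 → p1
read 'b': p1 → p1
read 'd': p1 → p1
read 'a': p1 → p1
read 'c': p1 → p1
read 'd': p1 → p1
read 'c': p1 → p1
read 'a': p1 → p1
read 'd': p1 → p1
read 'a': p1 → p1
read 'b': p1 → p1
read 'b': p1 → p1
read 'c': p1 → p1

p1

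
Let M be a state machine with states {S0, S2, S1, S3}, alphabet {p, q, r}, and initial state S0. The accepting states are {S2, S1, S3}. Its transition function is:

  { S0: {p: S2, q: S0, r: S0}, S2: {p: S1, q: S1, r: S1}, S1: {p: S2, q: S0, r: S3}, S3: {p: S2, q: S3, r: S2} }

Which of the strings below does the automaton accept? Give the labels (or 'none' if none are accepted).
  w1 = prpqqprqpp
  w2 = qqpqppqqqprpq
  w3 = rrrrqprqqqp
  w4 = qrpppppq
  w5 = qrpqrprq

w1, w2, w3, w4

w1: S0 → S2 → S1 → S2 → S1 → S0 → S2 → S1 → S0 → S2 → S1  → end S1, accepted
w2: S0 → S0 → S0 → S2 → S1 → S2 → S1 → S0 → S0 → S0 → S2 → S1 → S2 → S1  → end S1, accepted
w3: S0 → S0 → S0 → S0 → S0 → S0 → S2 → S1 → S0 → S0 → S0 → S2  → end S2, accepted
w4: S0 → S0 → S0 → S2 → S1 → S2 → S1 → S2 → S1  → end S1, accepted
w5: S0 → S0 → S0 → S2 → S1 → S3 → S2 → S1 → S0  → end S0, rejected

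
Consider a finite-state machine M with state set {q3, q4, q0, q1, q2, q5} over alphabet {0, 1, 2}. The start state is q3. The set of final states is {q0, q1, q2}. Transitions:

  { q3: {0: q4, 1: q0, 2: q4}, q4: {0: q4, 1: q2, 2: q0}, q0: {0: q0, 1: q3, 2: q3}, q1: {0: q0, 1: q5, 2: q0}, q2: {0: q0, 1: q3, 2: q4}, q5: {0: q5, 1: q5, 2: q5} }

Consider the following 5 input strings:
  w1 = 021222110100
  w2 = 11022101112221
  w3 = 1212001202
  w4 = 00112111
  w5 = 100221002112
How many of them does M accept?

4

w1: Trace: q3 -0-> q4 -2-> q0 -1-> q3 -2-> q4 -2-> q0 -2-> q3 -1-> q0 -1-> q3 -0-> q4 -1-> q2 -0-> q0 -0-> q0  → end q0, accepted
w2: Trace: q3 -1-> q0 -1-> q3 -0-> q4 -2-> q0 -2-> q3 -1-> q0 -0-> q0 -1-> q3 -1-> q0 -1-> q3 -2-> q4 -2-> q0 -2-> q3 -1-> q0  → end q0, accepted
w3: Trace: q3 -1-> q0 -2-> q3 -1-> q0 -2-> q3 -0-> q4 -0-> q4 -1-> q2 -2-> q4 -0-> q4 -2-> q0  → end q0, accepted
w4: Trace: q3 -0-> q4 -0-> q4 -1-> q2 -1-> q3 -2-> q4 -1-> q2 -1-> q3 -1-> q0  → end q0, accepted
w5: Trace: q3 -1-> q0 -0-> q0 -0-> q0 -2-> q3 -2-> q4 -1-> q2 -0-> q0 -0-> q0 -2-> q3 -1-> q0 -1-> q3 -2-> q4  → end q4, rejected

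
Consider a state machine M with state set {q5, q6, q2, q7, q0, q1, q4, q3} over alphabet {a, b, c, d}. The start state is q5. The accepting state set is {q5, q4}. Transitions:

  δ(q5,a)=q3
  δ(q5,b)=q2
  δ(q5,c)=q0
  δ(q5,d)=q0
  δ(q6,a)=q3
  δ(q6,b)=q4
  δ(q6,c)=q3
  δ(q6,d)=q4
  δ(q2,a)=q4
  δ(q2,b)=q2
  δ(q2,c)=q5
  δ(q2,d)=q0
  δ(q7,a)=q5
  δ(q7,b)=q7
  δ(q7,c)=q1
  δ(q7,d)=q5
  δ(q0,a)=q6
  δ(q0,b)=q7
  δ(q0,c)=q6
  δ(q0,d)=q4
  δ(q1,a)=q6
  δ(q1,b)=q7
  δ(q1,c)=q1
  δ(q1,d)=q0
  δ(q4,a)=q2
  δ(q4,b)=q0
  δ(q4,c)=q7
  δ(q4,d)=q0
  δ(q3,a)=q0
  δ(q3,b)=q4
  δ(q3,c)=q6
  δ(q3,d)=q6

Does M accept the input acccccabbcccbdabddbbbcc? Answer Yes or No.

No

Trace: q5 -a-> q3 -c-> q6 -c-> q3 -c-> q6 -c-> q3 -c-> q6 -a-> q3 -b-> q4 -b-> q0 -c-> q6 -c-> q3 -c-> q6 -b-> q4 -d-> q0 -a-> q6 -b-> q4 -d-> q0 -d-> q4 -b-> q0 -b-> q7 -b-> q7 -c-> q1 -c-> q1
End state q1 is not accepting.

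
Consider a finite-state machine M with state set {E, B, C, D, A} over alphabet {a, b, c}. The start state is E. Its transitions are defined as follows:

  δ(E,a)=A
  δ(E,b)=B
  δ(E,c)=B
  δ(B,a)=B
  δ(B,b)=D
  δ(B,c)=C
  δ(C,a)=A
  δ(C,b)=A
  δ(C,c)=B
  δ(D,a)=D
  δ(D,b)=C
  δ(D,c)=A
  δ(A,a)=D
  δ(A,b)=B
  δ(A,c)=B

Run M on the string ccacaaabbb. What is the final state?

E → B → C → A → B → B → B → B → D → C → A

A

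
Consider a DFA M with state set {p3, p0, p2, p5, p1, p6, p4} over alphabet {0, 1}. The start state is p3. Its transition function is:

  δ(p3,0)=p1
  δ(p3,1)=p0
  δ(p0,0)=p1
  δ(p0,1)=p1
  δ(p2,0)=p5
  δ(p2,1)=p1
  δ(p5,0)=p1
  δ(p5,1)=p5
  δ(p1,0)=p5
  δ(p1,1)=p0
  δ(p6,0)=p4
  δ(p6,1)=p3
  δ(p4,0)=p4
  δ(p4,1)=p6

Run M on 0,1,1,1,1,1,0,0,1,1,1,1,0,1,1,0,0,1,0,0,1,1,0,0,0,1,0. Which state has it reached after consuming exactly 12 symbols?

start at p3
read '0': p3 → p1
read '1': p1 → p0
read '1': p0 → p1
read '1': p1 → p0
read '1': p0 → p1
read '1': p1 → p0
read '0': p0 → p1
read '0': p1 → p5
read '1': p5 → p5
read '1': p5 → p5
read '1': p5 → p5
read '1': p5 → p5
After 12 symbols: p5.

p5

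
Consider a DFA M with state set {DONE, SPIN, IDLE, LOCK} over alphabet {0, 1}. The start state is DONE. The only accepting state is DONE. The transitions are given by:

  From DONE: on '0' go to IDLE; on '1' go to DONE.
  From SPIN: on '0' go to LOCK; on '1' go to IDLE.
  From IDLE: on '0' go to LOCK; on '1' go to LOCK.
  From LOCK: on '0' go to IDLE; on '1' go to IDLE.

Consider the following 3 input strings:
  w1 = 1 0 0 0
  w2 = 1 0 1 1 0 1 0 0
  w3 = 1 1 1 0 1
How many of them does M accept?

0

w1:
  start at DONE
  read '1': DONE → DONE
  read '0': DONE → IDLE
  read '0': IDLE → LOCK
  read '0': LOCK → IDLE
  end IDLE, rejected
w2:
  start at DONE
  read '1': DONE → DONE
  read '0': DONE → IDLE
  read '1': IDLE → LOCK
  read '1': LOCK → IDLE
  read '0': IDLE → LOCK
  read '1': LOCK → IDLE
  read '0': IDLE → LOCK
  read '0': LOCK → IDLE
  end IDLE, rejected
w3:
  start at DONE
  read '1': DONE → DONE
  read '1': DONE → DONE
  read '1': DONE → DONE
  read '0': DONE → IDLE
  read '1': IDLE → LOCK
  end LOCK, rejected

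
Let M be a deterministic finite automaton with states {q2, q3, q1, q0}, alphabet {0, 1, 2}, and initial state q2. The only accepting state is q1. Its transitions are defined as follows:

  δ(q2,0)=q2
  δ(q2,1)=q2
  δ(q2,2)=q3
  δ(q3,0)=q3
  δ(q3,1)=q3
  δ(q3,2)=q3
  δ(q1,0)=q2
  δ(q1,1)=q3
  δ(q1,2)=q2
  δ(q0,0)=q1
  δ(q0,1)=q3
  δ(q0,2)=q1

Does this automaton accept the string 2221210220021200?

No

start at q2
read '2': q2 → q3
read '2': q3 → q3
read '2': q3 → q3
read '1': q3 → q3
read '2': q3 → q3
read '1': q3 → q3
read '0': q3 → q3
read '2': q3 → q3
read '2': q3 → q3
read '0': q3 → q3
read '0': q3 → q3
read '2': q3 → q3
read '1': q3 → q3
read '2': q3 → q3
read '0': q3 → q3
read '0': q3 → q3
End state q3 is not accepting.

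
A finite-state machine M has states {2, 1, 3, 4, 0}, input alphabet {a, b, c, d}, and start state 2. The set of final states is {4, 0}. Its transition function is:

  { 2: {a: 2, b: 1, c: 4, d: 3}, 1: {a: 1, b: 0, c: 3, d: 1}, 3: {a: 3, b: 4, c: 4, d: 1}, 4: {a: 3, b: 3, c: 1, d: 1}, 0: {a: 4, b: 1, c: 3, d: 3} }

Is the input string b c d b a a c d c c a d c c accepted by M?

Yes

Trace: 2 -b-> 1 -c-> 3 -d-> 1 -b-> 0 -a-> 4 -a-> 3 -c-> 4 -d-> 1 -c-> 3 -c-> 4 -a-> 3 -d-> 1 -c-> 3 -c-> 4
End state 4 is accepting.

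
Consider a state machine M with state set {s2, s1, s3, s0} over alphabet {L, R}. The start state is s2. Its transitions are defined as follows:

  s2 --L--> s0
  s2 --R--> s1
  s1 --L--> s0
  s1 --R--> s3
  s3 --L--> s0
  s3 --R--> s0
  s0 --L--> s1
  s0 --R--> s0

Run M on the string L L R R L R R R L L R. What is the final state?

s0

s2 → s0 → s1 → s3 → s0 → s1 → s3 → s0 → s0 → s1 → s0 → s0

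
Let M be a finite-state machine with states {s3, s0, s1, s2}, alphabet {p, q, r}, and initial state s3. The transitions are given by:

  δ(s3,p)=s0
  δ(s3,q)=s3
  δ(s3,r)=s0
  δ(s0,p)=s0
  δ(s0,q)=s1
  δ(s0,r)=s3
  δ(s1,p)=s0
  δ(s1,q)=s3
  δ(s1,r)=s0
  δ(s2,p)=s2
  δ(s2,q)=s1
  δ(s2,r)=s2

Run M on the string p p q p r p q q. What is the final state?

s3

s3 → s0 → s0 → s1 → s0 → s3 → s0 → s1 → s3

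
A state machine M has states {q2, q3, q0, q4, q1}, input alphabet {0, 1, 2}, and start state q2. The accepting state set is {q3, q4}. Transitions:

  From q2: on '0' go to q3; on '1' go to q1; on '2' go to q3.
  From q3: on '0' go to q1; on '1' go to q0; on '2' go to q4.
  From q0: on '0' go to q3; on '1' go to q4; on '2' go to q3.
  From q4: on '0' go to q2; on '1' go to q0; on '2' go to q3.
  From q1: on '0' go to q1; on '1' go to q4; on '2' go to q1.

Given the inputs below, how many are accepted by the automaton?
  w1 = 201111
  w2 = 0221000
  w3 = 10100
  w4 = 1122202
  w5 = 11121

1

w1: q2 → q3 → q1 → q4 → q0 → q4 → q0  → end q0, rejected
w2: q2 → q3 → q4 → q3 → q0 → q3 → q1 → q1  → end q1, rejected
w3: q2 → q1 → q1 → q4 → q2 → q3  → end q3, accepted
w4: q2 → q1 → q4 → q3 → q4 → q3 → q1 → q1  → end q1, rejected
w5: q2 → q1 → q4 → q0 → q3 → q0  → end q0, rejected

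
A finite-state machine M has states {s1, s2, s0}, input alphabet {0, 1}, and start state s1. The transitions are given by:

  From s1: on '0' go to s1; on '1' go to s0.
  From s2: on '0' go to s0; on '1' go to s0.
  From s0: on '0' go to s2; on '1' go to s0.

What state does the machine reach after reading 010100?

Trace: s1 -0-> s1 -1-> s0 -0-> s2 -1-> s0 -0-> s2 -0-> s0

s0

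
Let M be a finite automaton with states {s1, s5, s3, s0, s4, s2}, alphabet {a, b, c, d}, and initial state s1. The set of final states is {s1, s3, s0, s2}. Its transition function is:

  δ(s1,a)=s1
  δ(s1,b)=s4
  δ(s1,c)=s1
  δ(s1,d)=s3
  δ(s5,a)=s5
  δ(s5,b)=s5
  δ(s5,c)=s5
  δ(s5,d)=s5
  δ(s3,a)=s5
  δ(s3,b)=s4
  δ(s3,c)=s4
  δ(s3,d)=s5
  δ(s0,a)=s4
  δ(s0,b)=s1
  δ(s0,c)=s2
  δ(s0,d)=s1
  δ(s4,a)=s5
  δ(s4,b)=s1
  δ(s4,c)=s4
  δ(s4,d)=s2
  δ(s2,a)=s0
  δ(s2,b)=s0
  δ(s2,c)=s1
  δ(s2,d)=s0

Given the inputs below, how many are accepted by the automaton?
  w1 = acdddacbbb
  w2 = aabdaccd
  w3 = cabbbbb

1

w1: Trace: s1 -a-> s1 -c-> s1 -d-> s3 -d-> s5 -d-> s5 -a-> s5 -c-> s5 -b-> s5 -b-> s5 -b-> s5  → end s5, rejected
w2: Trace: s1 -a-> s1 -a-> s1 -b-> s4 -d-> s2 -a-> s0 -c-> s2 -c-> s1 -d-> s3  → end s3, accepted
w3: Trace: s1 -c-> s1 -a-> s1 -b-> s4 -b-> s1 -b-> s4 -b-> s1 -b-> s4  → end s4, rejected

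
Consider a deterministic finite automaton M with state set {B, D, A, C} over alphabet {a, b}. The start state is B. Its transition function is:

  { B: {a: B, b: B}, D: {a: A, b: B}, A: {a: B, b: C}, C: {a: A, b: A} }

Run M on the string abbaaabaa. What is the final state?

B → B → B → B → B → B → B → B → B → B

B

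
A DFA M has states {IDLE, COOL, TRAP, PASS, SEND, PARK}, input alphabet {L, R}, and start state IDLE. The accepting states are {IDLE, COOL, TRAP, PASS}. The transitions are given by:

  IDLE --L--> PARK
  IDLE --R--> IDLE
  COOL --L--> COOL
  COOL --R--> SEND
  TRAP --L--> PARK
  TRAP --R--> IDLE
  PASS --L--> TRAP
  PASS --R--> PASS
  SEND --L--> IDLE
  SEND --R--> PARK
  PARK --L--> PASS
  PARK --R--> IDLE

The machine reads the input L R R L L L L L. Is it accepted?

Yes

Trace: IDLE -L-> PARK -R-> IDLE -R-> IDLE -L-> PARK -L-> PASS -L-> TRAP -L-> PARK -L-> PASS
End state PASS is accepting.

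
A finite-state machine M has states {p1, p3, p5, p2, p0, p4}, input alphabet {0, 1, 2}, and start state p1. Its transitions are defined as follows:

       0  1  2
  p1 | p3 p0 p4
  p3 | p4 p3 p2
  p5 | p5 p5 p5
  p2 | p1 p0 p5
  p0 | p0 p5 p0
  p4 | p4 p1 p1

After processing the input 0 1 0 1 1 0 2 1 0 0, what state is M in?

Trace: p1 -0-> p3 -1-> p3 -0-> p4 -1-> p1 -1-> p0 -0-> p0 -2-> p0 -1-> p5 -0-> p5 -0-> p5

p5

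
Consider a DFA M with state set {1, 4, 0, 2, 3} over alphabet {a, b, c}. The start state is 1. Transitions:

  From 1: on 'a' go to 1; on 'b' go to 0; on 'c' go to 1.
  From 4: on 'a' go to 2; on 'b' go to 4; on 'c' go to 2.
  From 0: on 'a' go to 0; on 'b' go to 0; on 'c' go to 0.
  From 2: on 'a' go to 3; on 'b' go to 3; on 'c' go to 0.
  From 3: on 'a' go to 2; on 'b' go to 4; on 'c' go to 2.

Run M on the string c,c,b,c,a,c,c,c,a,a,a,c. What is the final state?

0

1 → 1 → 1 → 0 → 0 → 0 → 0 → 0 → 0 → 0 → 0 → 0 → 0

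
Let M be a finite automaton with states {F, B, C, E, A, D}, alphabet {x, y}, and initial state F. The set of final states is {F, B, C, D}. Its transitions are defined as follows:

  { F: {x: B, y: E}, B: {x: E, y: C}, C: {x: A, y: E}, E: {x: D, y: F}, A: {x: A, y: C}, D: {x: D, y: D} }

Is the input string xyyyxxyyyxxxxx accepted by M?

start at F
read 'x': F → B
read 'y': B → C
read 'y': C → E
read 'y': E → F
read 'x': F → B
read 'x': B → E
read 'y': E → F
read 'y': F → E
read 'y': E → F
read 'x': F → B
read 'x': B → E
read 'x': E → D
read 'x': D → D
read 'x': D → D
End state D is accepting.

Yes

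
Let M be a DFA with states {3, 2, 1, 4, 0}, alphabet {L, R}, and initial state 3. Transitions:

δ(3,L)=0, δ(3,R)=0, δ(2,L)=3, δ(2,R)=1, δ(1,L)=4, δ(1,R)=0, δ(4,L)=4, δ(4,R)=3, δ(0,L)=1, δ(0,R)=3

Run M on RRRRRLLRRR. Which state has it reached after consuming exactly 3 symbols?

0

3 → 0 → 3 → 0
After 3 symbols: 0.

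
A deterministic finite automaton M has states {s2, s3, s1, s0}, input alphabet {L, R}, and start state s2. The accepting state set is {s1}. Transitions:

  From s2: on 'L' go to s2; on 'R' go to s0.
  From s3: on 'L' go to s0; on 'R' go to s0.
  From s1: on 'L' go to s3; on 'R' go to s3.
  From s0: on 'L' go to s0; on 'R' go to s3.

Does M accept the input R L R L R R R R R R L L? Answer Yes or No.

Trace: s2 -R-> s0 -L-> s0 -R-> s3 -L-> s0 -R-> s3 -R-> s0 -R-> s3 -R-> s0 -R-> s3 -R-> s0 -L-> s0 -L-> s0
End state s0 is not accepting.

No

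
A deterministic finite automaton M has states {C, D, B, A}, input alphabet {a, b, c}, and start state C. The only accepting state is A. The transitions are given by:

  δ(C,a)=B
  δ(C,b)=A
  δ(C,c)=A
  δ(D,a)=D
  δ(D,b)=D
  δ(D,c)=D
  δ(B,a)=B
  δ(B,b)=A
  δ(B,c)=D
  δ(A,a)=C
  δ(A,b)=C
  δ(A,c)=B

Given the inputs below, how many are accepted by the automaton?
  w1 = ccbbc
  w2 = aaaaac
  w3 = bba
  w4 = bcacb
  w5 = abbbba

1

w1:
  start at C
  read 'c': C → A
  read 'c': A → B
  read 'b': B → A
  read 'b': A → C
  read 'c': C → A
  end A, accepted
w2:
  start at C
  read 'a': C → B
  read 'a': B → B
  read 'a': B → B
  read 'a': B → B
  read 'a': B → B
  read 'c': B → D
  end D, rejected
w3:
  start at C
  read 'b': C → A
  read 'b': A → C
  read 'a': C → B
  end B, rejected
w4:
  start at C
  read 'b': C → A
  read 'c': A → B
  read 'a': B → B
  read 'c': B → D
  read 'b': D → D
  end D, rejected
w5:
  start at C
  read 'a': C → B
  read 'b': B → A
  read 'b': A → C
  read 'b': C → A
  read 'b': A → C
  read 'a': C → B
  end B, rejected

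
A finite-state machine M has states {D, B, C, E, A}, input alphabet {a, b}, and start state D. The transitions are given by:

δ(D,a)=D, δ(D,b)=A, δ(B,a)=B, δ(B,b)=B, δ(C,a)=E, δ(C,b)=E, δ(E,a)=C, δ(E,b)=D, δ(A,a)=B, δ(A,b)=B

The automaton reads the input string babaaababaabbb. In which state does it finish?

D → A → B → B → B → B → B → B → B → B → B → B → B → B → B

B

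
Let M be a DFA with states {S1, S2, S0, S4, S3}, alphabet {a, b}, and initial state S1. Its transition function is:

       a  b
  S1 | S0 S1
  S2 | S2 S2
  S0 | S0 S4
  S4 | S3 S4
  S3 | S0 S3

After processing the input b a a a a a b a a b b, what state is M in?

S4

start at S1
read 'b': S1 → S1
read 'a': S1 → S0
read 'a': S0 → S0
read 'a': S0 → S0
read 'a': S0 → S0
read 'a': S0 → S0
read 'b': S0 → S4
read 'a': S4 → S3
read 'a': S3 → S0
read 'b': S0 → S4
read 'b': S4 → S4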